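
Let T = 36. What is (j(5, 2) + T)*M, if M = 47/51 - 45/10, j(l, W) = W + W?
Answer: -7300/51 ≈ -143.14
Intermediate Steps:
j(l, W) = 2*W
M = -365/102 (M = 47*(1/51) - 45*⅒ = 47/51 - 9/2 = -365/102 ≈ -3.5784)
(j(5, 2) + T)*M = (2*2 + 36)*(-365/102) = (4 + 36)*(-365/102) = 40*(-365/102) = -7300/51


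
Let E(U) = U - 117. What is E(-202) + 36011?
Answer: 35692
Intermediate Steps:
E(U) = -117 + U
E(-202) + 36011 = (-117 - 202) + 36011 = -319 + 36011 = 35692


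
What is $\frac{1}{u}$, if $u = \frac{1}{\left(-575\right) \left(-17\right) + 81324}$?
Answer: $91099$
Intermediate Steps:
$u = \frac{1}{91099}$ ($u = \frac{1}{9775 + 81324} = \frac{1}{91099} \approx 1.0977 \cdot 10^{-5}$)
$\frac{1}{u} = \frac{1}{\frac{1}{91099}} = 91099$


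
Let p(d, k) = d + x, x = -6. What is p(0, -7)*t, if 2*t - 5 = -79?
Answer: 222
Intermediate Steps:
t = -37 (t = 5/2 + (½)*(-79) = 5/2 - 79/2 = -37)
p(d, k) = -6 + d (p(d, k) = d - 6 = -6 + d)
p(0, -7)*t = (-6 + 0)*(-37) = -6*(-37) = 222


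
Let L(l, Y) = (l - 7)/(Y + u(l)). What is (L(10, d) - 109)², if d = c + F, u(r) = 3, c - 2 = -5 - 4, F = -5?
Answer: 107584/9 ≈ 11954.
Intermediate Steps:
c = -7 (c = 2 + (-5 - 4) = 2 - 9 = -7)
d = -12 (d = -7 - 5 = -12)
L(l, Y) = (-7 + l)/(3 + Y) (L(l, Y) = (l - 7)/(Y + 3) = (-7 + l)/(3 + Y))
(L(10, d) - 109)² = ((-7 + 10)/(3 - 12) - 109)² = (3/(-9) - 109)² = (-⅑*3 - 109)² = (-⅓ - 109)² = (-328/3)² = 107584/9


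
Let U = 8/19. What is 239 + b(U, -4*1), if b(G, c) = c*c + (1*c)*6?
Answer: 231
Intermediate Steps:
U = 8/19 (U = 8*(1/19) = 8/19 ≈ 0.42105)
b(G, c) = c² + 6*c (b(G, c) = c² + c*6 = c² + 6*c)
239 + b(U, -4*1) = 239 + (-4*1)*(6 - 4*1) = 239 - 4*(6 - 4) = 239 - 4*2 = 239 - 8 = 231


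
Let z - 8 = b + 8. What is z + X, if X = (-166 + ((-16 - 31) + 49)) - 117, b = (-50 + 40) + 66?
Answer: -209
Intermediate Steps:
b = 56 (b = -10 + 66 = 56)
X = -281 (X = (-166 + (-47 + 49)) - 117 = (-166 + 2) - 117 = -164 - 117 = -281)
z = 72 (z = 8 + (56 + 8) = 8 + 64 = 72)
z + X = 72 - 281 = -209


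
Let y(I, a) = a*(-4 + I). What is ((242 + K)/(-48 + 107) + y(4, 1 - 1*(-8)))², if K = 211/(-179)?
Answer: 1858213449/111534721 ≈ 16.660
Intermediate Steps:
K = -211/179 (K = 211*(-1/179) = -211/179 ≈ -1.1788)
((242 + K)/(-48 + 107) + y(4, 1 - 1*(-8)))² = ((242 - 211/179)/(-48 + 107) + (1 - 1*(-8))*(-4 + 4))² = ((43107/179)/59 + (1 + 8)*0)² = ((43107/179)*(1/59) + 9*0)² = (43107/10561 + 0)² = (43107/10561)² = 1858213449/111534721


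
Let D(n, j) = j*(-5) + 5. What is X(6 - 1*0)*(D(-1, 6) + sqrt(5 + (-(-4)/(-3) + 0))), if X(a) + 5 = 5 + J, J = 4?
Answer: -100 + 4*sqrt(33)/3 ≈ -92.341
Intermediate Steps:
X(a) = 4 (X(a) = -5 + (5 + 4) = -5 + 9 = 4)
D(n, j) = 5 - 5*j (D(n, j) = -5*j + 5 = 5 - 5*j)
X(6 - 1*0)*(D(-1, 6) + sqrt(5 + (-(-4)/(-3) + 0))) = 4*((5 - 5*6) + sqrt(5 + (-(-4)/(-3) + 0))) = 4*((5 - 30) + sqrt(5 + (-(-4)*(-1)/3 + 0))) = 4*(-25 + sqrt(5 + (-2*2/3 + 0))) = 4*(-25 + sqrt(5 + (-4/3 + 0))) = 4*(-25 + sqrt(5 - 4/3)) = 4*(-25 + sqrt(11/3)) = 4*(-25 + sqrt(33)/3) = -100 + 4*sqrt(33)/3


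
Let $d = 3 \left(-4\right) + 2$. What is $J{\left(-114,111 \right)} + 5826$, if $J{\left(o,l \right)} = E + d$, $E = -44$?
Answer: $5772$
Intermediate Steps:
$d = -10$ ($d = -12 + 2 = -10$)
$J{\left(o,l \right)} = -54$ ($J{\left(o,l \right)} = -44 - 10 = -54$)
$J{\left(-114,111 \right)} + 5826 = -54 + 5826 = 5772$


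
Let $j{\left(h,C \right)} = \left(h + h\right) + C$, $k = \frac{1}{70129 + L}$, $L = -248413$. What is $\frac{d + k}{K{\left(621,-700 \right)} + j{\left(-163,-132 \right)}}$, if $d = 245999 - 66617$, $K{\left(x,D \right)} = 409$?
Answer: $- \frac{31980940487}{8735916} \approx -3660.9$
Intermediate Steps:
$k = - \frac{1}{178284}$ ($k = \frac{1}{70129 - 248413} = \frac{1}{-178284} = - \frac{1}{178284} \approx -5.609 \cdot 10^{-6}$)
$d = 179382$
$j{\left(h,C \right)} = C + 2 h$ ($j{\left(h,C \right)} = 2 h + C = C + 2 h$)
$\frac{d + k}{K{\left(621,-700 \right)} + j{\left(-163,-132 \right)}} = \frac{179382 - \frac{1}{178284}}{409 + \left(-132 + 2 \left(-163\right)\right)} = \frac{31980940487}{178284 \left(409 - 458\right)} = \frac{31980940487}{178284 \left(-49\right)} = \frac{31980940487}{178284} \left(- \frac{1}{49}\right) = - \frac{31980940487}{8735916}$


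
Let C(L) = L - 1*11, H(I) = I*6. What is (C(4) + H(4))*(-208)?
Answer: -3536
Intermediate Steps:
H(I) = 6*I
C(L) = -11 + L (C(L) = L - 11 = -11 + L)
(C(4) + H(4))*(-208) = ((-11 + 4) + 6*4)*(-208) = (-7 + 24)*(-208) = 17*(-208) = -3536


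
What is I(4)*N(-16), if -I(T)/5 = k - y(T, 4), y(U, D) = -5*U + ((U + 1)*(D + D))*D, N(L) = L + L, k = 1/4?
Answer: -22360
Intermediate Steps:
k = ¼ ≈ 0.25000
N(L) = 2*L
y(U, D) = -5*U + 2*D²*(1 + U) (y(U, D) = -5*U + ((1 + U)*(2*D))*D = -5*U + (2*D*(1 + U))*D = -5*U + 2*D²*(1 + U))
I(T) = 635/4 + 135*T (I(T) = -5*(¼ - (-5*T + 2*4² + 2*T*4²)) = -5*(¼ - (-5*T + 2*16 + 2*T*16)) = -5*(¼ - (-5*T + 32 + 32*T)) = -5*(¼ - (32 + 27*T)) = -5*(¼ + (-32 - 27*T)) = -5*(-127/4 - 27*T) = 635/4 + 135*T)
I(4)*N(-16) = (635/4 + 135*4)*(2*(-16)) = (635/4 + 540)*(-32) = (2795/4)*(-32) = -22360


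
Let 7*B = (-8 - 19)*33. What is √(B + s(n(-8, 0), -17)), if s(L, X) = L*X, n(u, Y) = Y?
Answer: 9*I*√77/7 ≈ 11.282*I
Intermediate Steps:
B = -891/7 (B = ((-8 - 19)*33)/7 = (-27*33)/7 = (⅐)*(-891) = -891/7 ≈ -127.29)
√(B + s(n(-8, 0), -17)) = √(-891/7 + 0*(-17)) = √(-891/7 + 0) = √(-891/7) = 9*I*√77/7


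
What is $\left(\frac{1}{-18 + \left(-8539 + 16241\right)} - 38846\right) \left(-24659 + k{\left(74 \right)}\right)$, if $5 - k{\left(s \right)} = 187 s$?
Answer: $\frac{2872394896049}{1921} \approx 1.4953 \cdot 10^{9}$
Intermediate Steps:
$k{\left(s \right)} = 5 - 187 s$
$\left(\frac{1}{-18 + \left(-8539 + 16241\right)} - 38846\right) \left(-24659 + k{\left(74 \right)}\right) = \left(\frac{1}{-18 + \left(-8539 + 16241\right)} - 38846\right) \left(-24659 + \left(5 - 13838\right)\right) = \left(\frac{1}{-18 + 7702} - 38846\right) \left(-24659 + \left(5 - 13838\right)\right) = \left(\frac{1}{7684} - 38846\right) \left(-24659 - 13833\right) = \left(\frac{1}{7684} - 38846\right) \left(-38492\right) = \left(- \frac{298492663}{7684}\right) \left(-38492\right) = \frac{2872394896049}{1921}$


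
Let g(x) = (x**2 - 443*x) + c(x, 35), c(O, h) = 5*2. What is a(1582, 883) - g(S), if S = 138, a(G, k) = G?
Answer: 43662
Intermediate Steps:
c(O, h) = 10
g(x) = 10 + x**2 - 443*x (g(x) = (x**2 - 443*x) + 10 = 10 + x**2 - 443*x)
a(1582, 883) - g(S) = 1582 - (10 + 138**2 - 443*138) = 1582 - (10 + 19044 - 61134) = 1582 - 1*(-42080) = 1582 + 42080 = 43662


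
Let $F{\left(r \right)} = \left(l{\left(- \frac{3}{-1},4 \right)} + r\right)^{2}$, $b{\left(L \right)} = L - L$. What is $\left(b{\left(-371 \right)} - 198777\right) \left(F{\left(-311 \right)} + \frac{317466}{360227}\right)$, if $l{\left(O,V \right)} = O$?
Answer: $- \frac{6792784872380538}{360227} \approx -1.8857 \cdot 10^{10}$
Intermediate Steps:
$b{\left(L \right)} = 0$
$F{\left(r \right)} = \left(3 + r\right)^{2}$ ($F{\left(r \right)} = \left(- \frac{3}{-1} + r\right)^{2} = \left(\left(-3\right) \left(-1\right) + r\right)^{2} = \left(3 + r\right)^{2}$)
$\left(b{\left(-371 \right)} - 198777\right) \left(F{\left(-311 \right)} + \frac{317466}{360227}\right) = \left(0 - 198777\right) \left(\left(3 - 311\right)^{2} + \frac{317466}{360227}\right) = - 198777 \left(\left(-308\right)^{2} + 317466 \cdot \frac{1}{360227}\right) = - 198777 \left(94864 + \frac{317466}{360227}\right) = \left(-198777\right) \frac{34172891594}{360227} = - \frac{6792784872380538}{360227}$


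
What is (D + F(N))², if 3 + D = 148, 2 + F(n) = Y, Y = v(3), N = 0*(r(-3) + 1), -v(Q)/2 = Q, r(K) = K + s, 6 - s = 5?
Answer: 18769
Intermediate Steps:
s = 1 (s = 6 - 1*5 = 6 - 5 = 1)
r(K) = 1 + K (r(K) = K + 1 = 1 + K)
v(Q) = -2*Q
N = 0 (N = 0*((1 - 3) + 1) = 0*(-2 + 1) = 0*(-1) = 0)
Y = -6 (Y = -2*3 = -6)
F(n) = -8 (F(n) = -2 - 6 = -8)
D = 145 (D = -3 + 148 = 145)
(D + F(N))² = (145 - 8)² = 137² = 18769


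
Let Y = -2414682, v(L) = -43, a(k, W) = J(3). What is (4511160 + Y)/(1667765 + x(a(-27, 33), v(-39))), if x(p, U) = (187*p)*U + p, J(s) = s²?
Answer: 2096478/1595405 ≈ 1.3141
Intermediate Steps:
a(k, W) = 9 (a(k, W) = 3² = 9)
x(p, U) = p + 187*U*p (x(p, U) = 187*U*p + p = p + 187*U*p)
(4511160 + Y)/(1667765 + x(a(-27, 33), v(-39))) = (4511160 - 2414682)/(1667765 + 9*(1 + 187*(-43))) = 2096478/(1667765 + 9*(1 - 8041)) = 2096478/(1667765 + 9*(-8040)) = 2096478/(1667765 - 72360) = 2096478/1595405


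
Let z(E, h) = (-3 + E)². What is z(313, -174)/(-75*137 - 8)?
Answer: -96100/10283 ≈ -9.3455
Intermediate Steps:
z(313, -174)/(-75*137 - 8) = (-3 + 313)²/(-75*137 - 8) = 310²/(-10275 - 8) = 96100/(-10283) = 96100*(-1/10283) = -96100/10283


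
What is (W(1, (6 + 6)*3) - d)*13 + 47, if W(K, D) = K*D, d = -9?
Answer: 632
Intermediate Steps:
W(K, D) = D*K
(W(1, (6 + 6)*3) - d)*13 + 47 = (((6 + 6)*3)*1 - 1*(-9))*13 + 47 = ((12*3)*1 + 9)*13 + 47 = (36*1 + 9)*13 + 47 = (36 + 9)*13 + 47 = 45*13 + 47 = 585 + 47 = 632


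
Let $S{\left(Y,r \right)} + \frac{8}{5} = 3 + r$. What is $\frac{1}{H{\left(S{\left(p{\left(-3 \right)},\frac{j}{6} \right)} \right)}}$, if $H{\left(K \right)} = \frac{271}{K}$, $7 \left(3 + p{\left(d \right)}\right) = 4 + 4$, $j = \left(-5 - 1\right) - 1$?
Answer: $\frac{7}{8130} \approx 0.00086101$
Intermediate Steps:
$j = -7$ ($j = -6 - 1 = -7$)
$p{\left(d \right)} = - \frac{13}{7}$ ($p{\left(d \right)} = -3 + \frac{4 + 4}{7} = -3 + \frac{1}{7} \cdot 8 = -3 + \frac{8}{7} = - \frac{13}{7}$)
$S{\left(Y,r \right)} = \frac{7}{5} + r$ ($S{\left(Y,r \right)} = - \frac{8}{5} + \left(3 + r\right) = \frac{7}{5} + r$)
$\frac{1}{H{\left(S{\left(p{\left(-3 \right)},\frac{j}{6} \right)} \right)}} = \frac{1}{271 \frac{1}{\frac{7}{5} - \frac{7}{6}}} = \frac{1}{271 \frac{1}{\frac{7}{30}}} = \frac{1}{271 \cdot \frac{30}{7}} = \frac{1}{\frac{8130}{7}} = \frac{7}{8130}$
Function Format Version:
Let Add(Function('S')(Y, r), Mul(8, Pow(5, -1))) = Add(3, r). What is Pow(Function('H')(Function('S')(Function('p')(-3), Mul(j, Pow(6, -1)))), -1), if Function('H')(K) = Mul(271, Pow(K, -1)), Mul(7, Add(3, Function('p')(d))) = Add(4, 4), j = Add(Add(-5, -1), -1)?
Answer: Rational(7, 8130) ≈ 0.00086101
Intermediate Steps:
j = -7 (j = Add(-6, -1) = -7)
Function('p')(d) = Rational(-13, 7) (Function('p')(d) = Add(-3, Mul(Rational(1, 7), Add(4, 4))) = Add(-3, Mul(Rational(1, 7), 8)) = Add(-3, Rational(8, 7)) = Rational(-13, 7))
Function('S')(Y, r) = Add(Rational(7, 5), r) (Function('S')(Y, r) = Add(Rational(-8, 5), Add(3, r)) = Add(Rational(7, 5), r))
Pow(Function('H')(Function('S')(Function('p')(-3), Mul(j, Pow(6, -1)))), -1) = Pow(Mul(271, Pow(Add(Rational(7, 5), Mul(-7, Pow(6, -1))), -1)), -1) = Pow(Mul(271, Pow(Add(Rational(7, 5), Mul(-7, Rational(1, 6))), -1)), -1) = Pow(Mul(271, Pow(Add(Rational(7, 5), Rational(-7, 6)), -1)), -1) = Pow(Mul(271, Pow(Rational(7, 30), -1)), -1) = Pow(Mul(271, Rational(30, 7)), -1) = Pow(Rational(8130, 7), -1) = Rational(7, 8130)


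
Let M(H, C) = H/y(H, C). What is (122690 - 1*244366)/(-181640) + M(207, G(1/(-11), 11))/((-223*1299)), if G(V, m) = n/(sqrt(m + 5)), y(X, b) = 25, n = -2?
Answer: 772921813/1153880050 ≈ 0.66985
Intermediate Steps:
G(V, m) = -2/sqrt(5 + m) (G(V, m) = -2/sqrt(m + 5) = -2/sqrt(5 + m))
M(H, C) = H/25
(122690 - 1*244366)/(-181640) + M(207, G(1/(-11), 11))/((-223*1299)) = (122690 - 1*244366)/(-181640) + ((1/25)*207)/((-223*1299)) = (122690 - 244366)*(-1/181640) + (207/25)/(-289677) = -121676*(-1/181640) + (207/25)*(-1/289677) = 1601/2390 - 69/2413975 = 772921813/1153880050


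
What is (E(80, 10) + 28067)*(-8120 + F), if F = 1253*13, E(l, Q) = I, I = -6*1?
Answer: 229230309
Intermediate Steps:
I = -6
E(l, Q) = -6
F = 16289
(E(80, 10) + 28067)*(-8120 + F) = (-6 + 28067)*(-8120 + 16289) = 28061*8169 = 229230309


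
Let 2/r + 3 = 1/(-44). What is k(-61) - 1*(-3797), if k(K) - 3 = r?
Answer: 505312/133 ≈ 3799.3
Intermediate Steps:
r = -88/133 (r = 2/(-3 + 1/(-44)) = 2/(-3 - 1/44) = 2/(-133/44) = 2*(-44/133) = -88/133 ≈ -0.66165)
k(K) = 311/133 (k(K) = 3 - 88/133 = 311/133)
k(-61) - 1*(-3797) = 311/133 - 1*(-3797) = 311/133 + 3797 = 505312/133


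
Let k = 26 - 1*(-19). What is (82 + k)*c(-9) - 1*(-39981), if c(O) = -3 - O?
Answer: 40743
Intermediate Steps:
k = 45 (k = 26 + 19 = 45)
(82 + k)*c(-9) - 1*(-39981) = (82 + 45)*(-3 - 1*(-9)) - 1*(-39981) = 127*(-3 + 9) + 39981 = 127*6 + 39981 = 762 + 39981 = 40743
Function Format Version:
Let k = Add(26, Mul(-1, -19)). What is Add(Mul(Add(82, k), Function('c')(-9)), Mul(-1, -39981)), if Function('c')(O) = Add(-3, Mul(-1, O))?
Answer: 40743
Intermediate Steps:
k = 45 (k = Add(26, 19) = 45)
Add(Mul(Add(82, k), Function('c')(-9)), Mul(-1, -39981)) = Add(Mul(Add(82, 45), Add(-3, Mul(-1, -9))), Mul(-1, -39981)) = Add(Mul(127, Add(-3, 9)), 39981) = Add(Mul(127, 6), 39981) = Add(762, 39981) = 40743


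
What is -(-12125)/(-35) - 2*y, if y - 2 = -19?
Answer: -2187/7 ≈ -312.43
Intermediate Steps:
y = -17 (y = 2 - 19 = -17)
-(-12125)/(-35) - 2*y = -(-12125)/(-35) - 2*(-17) = -(-12125)*(-1)/35 + 34 = -97*25/7 + 34 = -2425/7 + 34 = -2187/7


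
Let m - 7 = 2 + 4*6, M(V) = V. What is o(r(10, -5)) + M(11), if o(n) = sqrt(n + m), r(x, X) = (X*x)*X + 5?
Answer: 11 + 12*sqrt(2) ≈ 27.971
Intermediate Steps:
r(x, X) = 5 + x*X**2 (r(x, X) = x*X**2 + 5 = 5 + x*X**2)
m = 33 (m = 7 + (2 + 4*6) = 7 + (2 + 24) = 7 + 26 = 33)
o(n) = sqrt(33 + n) (o(n) = sqrt(n + 33) = sqrt(33 + n))
o(r(10, -5)) + M(11) = sqrt(33 + (5 + 10*(-5)**2)) + 11 = sqrt(33 + (5 + 10*25)) + 11 = sqrt(33 + (5 + 250)) + 11 = sqrt(33 + 255) + 11 = sqrt(288) + 11 = 12*sqrt(2) + 11 = 11 + 12*sqrt(2)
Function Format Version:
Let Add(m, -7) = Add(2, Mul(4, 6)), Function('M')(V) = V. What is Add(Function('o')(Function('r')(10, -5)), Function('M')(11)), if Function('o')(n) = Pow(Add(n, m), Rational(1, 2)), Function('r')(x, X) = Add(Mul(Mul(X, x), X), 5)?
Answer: Add(11, Mul(12, Pow(2, Rational(1, 2)))) ≈ 27.971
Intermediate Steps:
Function('r')(x, X) = Add(5, Mul(x, Pow(X, 2))) (Function('r')(x, X) = Add(Mul(x, Pow(X, 2)), 5) = Add(5, Mul(x, Pow(X, 2))))
m = 33 (m = Add(7, Add(2, Mul(4, 6))) = Add(7, Add(2, 24)) = Add(7, 26) = 33)
Function('o')(n) = Pow(Add(33, n), Rational(1, 2)) (Function('o')(n) = Pow(Add(n, 33), Rational(1, 2)) = Pow(Add(33, n), Rational(1, 2)))
Add(Function('o')(Function('r')(10, -5)), Function('M')(11)) = Add(Pow(Add(33, Add(5, Mul(10, Pow(-5, 2)))), Rational(1, 2)), 11) = Add(Pow(Add(33, Add(5, Mul(10, 25))), Rational(1, 2)), 11) = Add(Pow(Add(33, Add(5, 250)), Rational(1, 2)), 11) = Add(Pow(Add(33, 255), Rational(1, 2)), 11) = Add(Pow(288, Rational(1, 2)), 11) = Add(Mul(12, Pow(2, Rational(1, 2))), 11) = Add(11, Mul(12, Pow(2, Rational(1, 2))))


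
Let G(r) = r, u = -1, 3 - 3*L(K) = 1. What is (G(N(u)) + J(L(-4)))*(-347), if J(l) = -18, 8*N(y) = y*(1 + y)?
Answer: 6246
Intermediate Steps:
L(K) = ⅔ (L(K) = 1 - ⅓*1 = 1 - ⅓ = ⅔)
N(y) = y*(1 + y)/8 (N(y) = (y*(1 + y))/8 = y*(1 + y)/8)
(G(N(u)) + J(L(-4)))*(-347) = ((⅛)*(-1)*(1 - 1) - 18)*(-347) = ((⅛)*(-1)*0 - 18)*(-347) = (0 - 18)*(-347) = -18*(-347) = 6246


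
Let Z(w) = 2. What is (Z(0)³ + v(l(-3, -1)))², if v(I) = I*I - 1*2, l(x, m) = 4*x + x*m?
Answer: 7569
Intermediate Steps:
l(x, m) = 4*x + m*x
v(I) = -2 + I² (v(I) = I² - 2 = -2 + I²)
(Z(0)³ + v(l(-3, -1)))² = (2³ + (-2 + (-3*(4 - 1))²))² = (8 + (-2 + (-3*3)²))² = (8 + (-2 + (-9)²))² = (8 + (-2 + 81))² = (8 + 79)² = 87² = 7569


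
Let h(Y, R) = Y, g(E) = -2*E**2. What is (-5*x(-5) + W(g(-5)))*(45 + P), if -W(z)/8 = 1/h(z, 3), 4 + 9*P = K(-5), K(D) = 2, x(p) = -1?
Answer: 17329/75 ≈ 231.05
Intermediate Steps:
P = -2/9 (P = -4/9 + (1/9)*2 = -4/9 + 2/9 = -2/9 ≈ -0.22222)
W(z) = -8/z
(-5*x(-5) + W(g(-5)))*(45 + P) = (-5*(-1) - 8/((-2*(-5)**2)))*(45 - 2/9) = (5 - 8/((-2*25)))*(403/9) = (5 - 8/(-50))*(403/9) = (5 - 8*(-1/50))*(403/9) = (5 + 4/25)*(403/9) = (129/25)*(403/9) = 17329/75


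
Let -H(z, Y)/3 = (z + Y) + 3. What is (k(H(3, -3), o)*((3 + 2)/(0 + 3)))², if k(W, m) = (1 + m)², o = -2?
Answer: 25/9 ≈ 2.7778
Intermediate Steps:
H(z, Y) = -9 - 3*Y - 3*z (H(z, Y) = -3*((z + Y) + 3) = -3*((Y + z) + 3) = -3*(3 + Y + z) = -9 - 3*Y - 3*z)
(k(H(3, -3), o)*((3 + 2)/(0 + 3)))² = ((1 - 2)²*((3 + 2)/(0 + 3)))² = ((-1)²*(5/3))² = (1*(5*(⅓)))² = (1*(5/3))² = (5/3)² = 25/9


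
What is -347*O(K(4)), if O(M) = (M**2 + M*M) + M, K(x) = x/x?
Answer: -1041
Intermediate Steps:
K(x) = 1
O(M) = M + 2*M**2 (O(M) = (M**2 + M**2) + M = 2*M**2 + M = M + 2*M**2)
-347*O(K(4)) = -347*(1 + 2*1) = -347*(1 + 2) = -347*3 = -1041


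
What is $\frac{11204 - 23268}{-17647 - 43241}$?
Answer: $\frac{1508}{7611} \approx 0.19813$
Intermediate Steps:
$\frac{11204 - 23268}{-17647 - 43241} = - \frac{12064}{-60888} = \left(-12064\right) \left(- \frac{1}{60888}\right) = \frac{1508}{7611}$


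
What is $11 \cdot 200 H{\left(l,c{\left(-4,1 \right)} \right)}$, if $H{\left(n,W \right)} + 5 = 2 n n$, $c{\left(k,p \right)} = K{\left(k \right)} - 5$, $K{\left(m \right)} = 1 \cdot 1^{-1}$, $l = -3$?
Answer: $28600$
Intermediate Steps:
$K{\left(m \right)} = 1$ ($K{\left(m \right)} = 1 \cdot 1 = 1$)
$c{\left(k,p \right)} = -4$ ($c{\left(k,p \right)} = 1 - 5 = -4$)
$H{\left(n,W \right)} = -5 + 2 n^{2}$ ($H{\left(n,W \right)} = -5 + 2 n n = -5 + 2 n^{2}$)
$11 \cdot 200 H{\left(l,c{\left(-4,1 \right)} \right)} = 11 \cdot 200 \left(-5 + 2 \left(-3\right)^{2}\right) = 2200 \left(-5 + 2 \cdot 9\right) = 2200 \left(-5 + 18\right) = 2200 \cdot 13 = 28600$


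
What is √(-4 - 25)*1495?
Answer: 1495*I*√29 ≈ 8050.8*I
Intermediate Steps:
√(-4 - 25)*1495 = √(-29)*1495 = (I*√29)*1495 = 1495*I*√29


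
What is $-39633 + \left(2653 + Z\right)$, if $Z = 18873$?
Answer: $-18107$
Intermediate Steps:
$-39633 + \left(2653 + Z\right) = -39633 + \left(2653 + 18873\right) = -39633 + 21526 = -18107$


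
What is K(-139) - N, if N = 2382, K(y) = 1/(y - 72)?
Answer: -502603/211 ≈ -2382.0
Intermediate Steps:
K(y) = 1/(-72 + y)
K(-139) - N = 1/(-72 - 139) - 1*2382 = 1/(-211) - 2382 = -1/211 - 2382 = -502603/211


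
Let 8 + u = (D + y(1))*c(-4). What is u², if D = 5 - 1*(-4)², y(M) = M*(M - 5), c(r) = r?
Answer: 2704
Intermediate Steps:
y(M) = M*(-5 + M)
D = -11 (D = 5 - 1*16 = 5 - 16 = -11)
u = 52 (u = -8 + (-11 + 1*(-5 + 1))*(-4) = -8 + (-11 + 1*(-4))*(-4) = -8 + (-11 - 4)*(-4) = -8 - 15*(-4) = -8 + 60 = 52)
u² = 52² = 2704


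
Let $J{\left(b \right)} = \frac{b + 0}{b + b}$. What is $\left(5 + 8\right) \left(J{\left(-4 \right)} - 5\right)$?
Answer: $- \frac{117}{2} \approx -58.5$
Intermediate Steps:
$J{\left(b \right)} = \frac{1}{2}$ ($J{\left(b \right)} = \frac{b}{2 b} = b \frac{1}{2 b} = \frac{1}{2}$)
$\left(5 + 8\right) \left(J{\left(-4 \right)} - 5\right) = \left(5 + 8\right) \left(\frac{1}{2} - 5\right) = 13 \left(- \frac{9}{2}\right) = - \frac{117}{2}$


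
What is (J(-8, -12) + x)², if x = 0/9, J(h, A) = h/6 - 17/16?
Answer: 13225/2304 ≈ 5.7400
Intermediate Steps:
J(h, A) = -17/16 + h/6 (J(h, A) = h*(⅙) - 17*1/16 = h/6 - 17/16 = -17/16 + h/6)
x = 0 (x = (⅑)*0 = 0)
(J(-8, -12) + x)² = ((-17/16 + (⅙)*(-8)) + 0)² = ((-17/16 - 4/3) + 0)² = (-115/48 + 0)² = (-115/48)² = 13225/2304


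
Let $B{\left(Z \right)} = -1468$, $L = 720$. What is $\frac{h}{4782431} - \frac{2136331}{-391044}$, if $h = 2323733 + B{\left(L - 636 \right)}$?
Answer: $\frac{11124963395321}{1870140947964} \approx 5.9487$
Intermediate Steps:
$h = 2322265$ ($h = 2323733 - 1468 = 2322265$)
$\frac{h}{4782431} - \frac{2136331}{-391044} = \frac{2322265}{4782431} - \frac{2136331}{-391044} = 2322265 \cdot \frac{1}{4782431} - - \frac{2136331}{391044} = \frac{2322265}{4782431} + \frac{2136331}{391044} = \frac{11124963395321}{1870140947964}$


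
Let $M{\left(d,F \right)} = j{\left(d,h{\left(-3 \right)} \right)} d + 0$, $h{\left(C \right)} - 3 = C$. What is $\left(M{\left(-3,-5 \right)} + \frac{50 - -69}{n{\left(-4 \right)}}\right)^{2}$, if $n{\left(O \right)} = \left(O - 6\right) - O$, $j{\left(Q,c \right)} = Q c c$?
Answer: $\frac{14161}{36} \approx 393.36$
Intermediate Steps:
$h{\left(C \right)} = 3 + C$
$j{\left(Q,c \right)} = Q c^{2}$
$M{\left(d,F \right)} = 0$ ($M{\left(d,F \right)} = d \left(3 - 3\right)^{2} d + 0 = d 0^{2} d + 0 = d 0 d + 0 = 0 d + 0 = 0 + 0 = 0$)
$n{\left(O \right)} = -6$ ($n{\left(O \right)} = \left(O - 6\right) - O = \left(-6 + O\right) - O = -6$)
$\left(M{\left(-3,-5 \right)} + \frac{50 - -69}{n{\left(-4 \right)}}\right)^{2} = \left(0 + \frac{50 - -69}{-6}\right)^{2} = \left(0 + \left(50 + 69\right) \left(- \frac{1}{6}\right)\right)^{2} = \left(0 + 119 \left(- \frac{1}{6}\right)\right)^{2} = \left(0 - \frac{119}{6}\right)^{2} = \left(- \frac{119}{6}\right)^{2} = \frac{14161}{36}$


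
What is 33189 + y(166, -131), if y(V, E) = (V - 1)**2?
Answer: 60414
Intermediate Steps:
y(V, E) = (-1 + V)**2
33189 + y(166, -131) = 33189 + (-1 + 166)**2 = 33189 + 165**2 = 33189 + 27225 = 60414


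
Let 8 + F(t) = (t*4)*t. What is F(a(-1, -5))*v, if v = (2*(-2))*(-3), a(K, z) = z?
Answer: 1104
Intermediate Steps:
F(t) = -8 + 4*t² (F(t) = -8 + (t*4)*t = -8 + (4*t)*t = -8 + 4*t²)
v = 12 (v = -4*(-3) = 12)
F(a(-1, -5))*v = (-8 + 4*(-5)²)*12 = (-8 + 4*25)*12 = (-8 + 100)*12 = 92*12 = 1104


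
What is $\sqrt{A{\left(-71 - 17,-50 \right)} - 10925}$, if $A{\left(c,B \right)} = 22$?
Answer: $i \sqrt{10903} \approx 104.42 i$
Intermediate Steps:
$\sqrt{A{\left(-71 - 17,-50 \right)} - 10925} = \sqrt{22 - 10925} = \sqrt{-10903} = i \sqrt{10903}$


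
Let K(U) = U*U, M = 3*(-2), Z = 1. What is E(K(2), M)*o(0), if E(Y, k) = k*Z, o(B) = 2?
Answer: -12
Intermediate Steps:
M = -6
K(U) = U²
E(Y, k) = k (E(Y, k) = k*1 = k)
E(K(2), M)*o(0) = -6*2 = -12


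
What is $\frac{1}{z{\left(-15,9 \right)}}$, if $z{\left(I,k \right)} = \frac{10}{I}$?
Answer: $- \frac{3}{2} \approx -1.5$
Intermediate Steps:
$\frac{1}{z{\left(-15,9 \right)}} = \frac{1}{10 \frac{1}{-15}} = \frac{1}{10 \left(- \frac{1}{15}\right)} = \frac{1}{- \frac{2}{3}} = - \frac{3}{2}$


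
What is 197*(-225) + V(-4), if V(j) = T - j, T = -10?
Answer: -44331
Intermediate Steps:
V(j) = -10 - j
197*(-225) + V(-4) = 197*(-225) + (-10 - 1*(-4)) = -44325 + (-10 + 4) = -44325 - 6 = -44331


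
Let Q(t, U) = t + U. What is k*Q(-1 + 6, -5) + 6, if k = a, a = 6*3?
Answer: 6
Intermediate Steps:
Q(t, U) = U + t
a = 18
k = 18
k*Q(-1 + 6, -5) + 6 = 18*(-5 + (-1 + 6)) + 6 = 18*(-5 + 5) + 6 = 18*0 + 6 = 0 + 6 = 6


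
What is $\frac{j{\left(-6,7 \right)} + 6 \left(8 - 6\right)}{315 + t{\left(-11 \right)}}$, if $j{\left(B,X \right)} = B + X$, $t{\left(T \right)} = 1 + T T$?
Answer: $\frac{13}{437} \approx 0.029748$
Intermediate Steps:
$t{\left(T \right)} = 1 + T^{2}$
$\frac{j{\left(-6,7 \right)} + 6 \left(8 - 6\right)}{315 + t{\left(-11 \right)}} = \frac{\left(-6 + 7\right) + 6 \left(8 - 6\right)}{315 + \left(1 + \left(-11\right)^{2}\right)} = \frac{1 + 6 \cdot 2}{315 + \left(1 + 121\right)} = \frac{1 + 12}{315 + 122} = \frac{13}{437}$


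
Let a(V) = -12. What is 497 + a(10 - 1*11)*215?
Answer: -2083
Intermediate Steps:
497 + a(10 - 1*11)*215 = 497 - 12*215 = 497 - 2580 = -2083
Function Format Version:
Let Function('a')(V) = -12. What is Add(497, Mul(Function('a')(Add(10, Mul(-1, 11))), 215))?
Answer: -2083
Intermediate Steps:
Add(497, Mul(Function('a')(Add(10, Mul(-1, 11))), 215)) = Add(497, Mul(-12, 215)) = Add(497, -2580) = -2083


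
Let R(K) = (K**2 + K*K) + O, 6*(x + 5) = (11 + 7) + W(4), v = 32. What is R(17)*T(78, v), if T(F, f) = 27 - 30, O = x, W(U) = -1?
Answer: -3455/2 ≈ -1727.5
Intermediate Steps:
x = -13/6 (x = -5 + ((11 + 7) - 1)/6 = -5 + (18 - 1)/6 = -5 + (1/6)*17 = -5 + 17/6 = -13/6 ≈ -2.1667)
O = -13/6 ≈ -2.1667
R(K) = -13/6 + 2*K**2 (R(K) = (K**2 + K*K) - 13/6 = (K**2 + K**2) - 13/6 = 2*K**2 - 13/6 = -13/6 + 2*K**2)
T(F, f) = -3
R(17)*T(78, v) = (-13/6 + 2*17**2)*(-3) = (-13/6 + 2*289)*(-3) = (-13/6 + 578)*(-3) = (3455/6)*(-3) = -3455/2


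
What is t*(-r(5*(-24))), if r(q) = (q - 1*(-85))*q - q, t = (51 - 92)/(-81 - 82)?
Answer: -177120/163 ≈ -1086.6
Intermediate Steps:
t = 41/163 (t = -41/(-163) = -41*(-1/163) = 41/163 ≈ 0.25153)
r(q) = -q + q*(85 + q) (r(q) = (q + 85)*q - q = (85 + q)*q - q = q*(85 + q) - q = -q + q*(85 + q))
t*(-r(5*(-24))) = 41*(-5*(-24)*(84 + 5*(-24)))/163 = 41*(-(-120)*(84 - 120))/163 = 41*(-(-120)*(-36))/163 = 41*(-1*4320)/163 = (41/163)*(-4320) = -177120/163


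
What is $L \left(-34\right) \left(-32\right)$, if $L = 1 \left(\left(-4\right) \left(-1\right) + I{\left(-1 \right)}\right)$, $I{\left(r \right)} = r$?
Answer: $3264$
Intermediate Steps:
$L = 3$ ($L = 1 \left(\left(-4\right) \left(-1\right) - 1\right) = 1 \left(4 - 1\right) = 1 \cdot 3 = 3$)
$L \left(-34\right) \left(-32\right) = 3 \left(-34\right) \left(-32\right) = \left(-102\right) \left(-32\right) = 3264$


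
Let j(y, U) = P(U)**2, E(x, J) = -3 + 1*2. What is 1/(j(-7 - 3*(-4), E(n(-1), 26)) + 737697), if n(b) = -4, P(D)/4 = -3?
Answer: 1/737841 ≈ 1.3553e-6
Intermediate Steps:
P(D) = -12 (P(D) = 4*(-3) = -12)
E(x, J) = -1 (E(x, J) = -3 + 2 = -1)
j(y, U) = 144 (j(y, U) = (-12)**2 = 144)
1/(j(-7 - 3*(-4), E(n(-1), 26)) + 737697) = 1/(144 + 737697) = 1/737841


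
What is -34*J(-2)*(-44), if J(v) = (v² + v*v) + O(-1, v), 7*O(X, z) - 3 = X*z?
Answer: 91256/7 ≈ 13037.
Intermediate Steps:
O(X, z) = 3/7 + X*z/7 (O(X, z) = 3/7 + (X*z)/7 = 3/7 + X*z/7)
J(v) = 3/7 + 2*v² - v/7 (J(v) = (v² + v*v) + (3/7 + (⅐)*(-1)*v) = (v² + v²) + (3/7 - v/7) = 2*v² + (3/7 - v/7) = 3/7 + 2*v² - v/7)
-34*J(-2)*(-44) = -34*(3/7 + 2*(-2)² - ⅐*(-2))*(-44) = -34*(3/7 + 2*4 + 2/7)*(-44) = -34*(3/7 + 8 + 2/7)*(-44) = -34*61/7*(-44) = -2074/7*(-44) = 91256/7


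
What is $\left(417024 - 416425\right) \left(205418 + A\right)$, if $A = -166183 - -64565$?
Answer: $62176200$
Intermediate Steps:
$A = -101618$ ($A = -166183 + 64565 = -101618$)
$\left(417024 - 416425\right) \left(205418 + A\right) = \left(417024 - 416425\right) \left(205418 - 101618\right) = 599 \cdot 103800 = 62176200$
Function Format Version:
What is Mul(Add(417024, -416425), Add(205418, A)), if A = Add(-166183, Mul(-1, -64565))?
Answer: 62176200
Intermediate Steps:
A = -101618 (A = Add(-166183, 64565) = -101618)
Mul(Add(417024, -416425), Add(205418, A)) = Mul(Add(417024, -416425), Add(205418, -101618)) = Mul(599, 103800) = 62176200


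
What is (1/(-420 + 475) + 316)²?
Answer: 302099161/3025 ≈ 99868.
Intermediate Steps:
(1/(-420 + 475) + 316)² = (1/55 + 316)² = (17381/55)² = 302099161/3025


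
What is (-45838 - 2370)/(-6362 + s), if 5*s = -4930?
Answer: 12052/1837 ≈ 6.5607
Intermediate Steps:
s = -986 (s = (⅕)*(-4930) = -986)
(-45838 - 2370)/(-6362 + s) = (-45838 - 2370)/(-6362 - 986) = -48208/(-7348) = -48208*(-1/7348) = 12052/1837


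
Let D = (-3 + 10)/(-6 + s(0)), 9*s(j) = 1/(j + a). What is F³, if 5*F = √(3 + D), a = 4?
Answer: 393*√84495/5778125 ≈ 0.019771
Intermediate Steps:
s(j) = 1/(9*(4 + j)) (s(j) = 1/(9*(j + 4)) = 1/(9*(4 + j)))
D = -252/215 (D = (-3 + 10)/(-6 + 1/(9*(4 + 0))) = 7/(-6 + (⅑)/4) = 7/(-6 + (⅑)*(¼)) = 7/(-6 + 1/36) = 7/(-215/36) = 7*(-36/215) = -252/215 ≈ -1.1721)
F = √84495/1075 (F = √(3 - 252/215)/5 = √(393/215)/5 = (√84495/215)/5 = √84495/1075 ≈ 0.27040)
F³ = (√84495/1075)³ = 393*√84495/5778125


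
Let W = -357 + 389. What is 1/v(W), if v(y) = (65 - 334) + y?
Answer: -1/237 ≈ -0.0042194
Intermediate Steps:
W = 32
v(y) = -269 + y
1/v(W) = 1/(-269 + 32) = 1/(-237) = -1/237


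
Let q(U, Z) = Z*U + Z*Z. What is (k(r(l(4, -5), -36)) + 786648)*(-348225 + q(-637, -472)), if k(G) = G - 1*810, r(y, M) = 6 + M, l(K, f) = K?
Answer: 137691635184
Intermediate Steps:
q(U, Z) = Z² + U*Z (q(U, Z) = U*Z + Z² = Z² + U*Z)
k(G) = -810 + G (k(G) = G - 810 = -810 + G)
(k(r(l(4, -5), -36)) + 786648)*(-348225 + q(-637, -472)) = ((-810 + (6 - 36)) + 786648)*(-348225 - 472*(-637 - 472)) = ((-810 - 30) + 786648)*(-348225 - 472*(-1109)) = (-840 + 786648)*(-348225 + 523448) = 785808*175223 = 137691635184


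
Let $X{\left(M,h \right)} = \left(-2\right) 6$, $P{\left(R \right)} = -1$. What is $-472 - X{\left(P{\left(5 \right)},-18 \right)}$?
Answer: $-460$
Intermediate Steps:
$X{\left(M,h \right)} = -12$
$-472 - X{\left(P{\left(5 \right)},-18 \right)} = -472 - -12 = -472 + 12 = -460$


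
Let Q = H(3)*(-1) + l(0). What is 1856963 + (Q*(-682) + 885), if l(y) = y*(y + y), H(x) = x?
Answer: 1859894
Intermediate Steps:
l(y) = 2*y² (l(y) = y*(2*y) = 2*y²)
Q = -3 (Q = 3*(-1) + 2*0² = -3 + 2*0 = -3 + 0 = -3)
1856963 + (Q*(-682) + 885) = 1856963 + (-3*(-682) + 885) = 1856963 + (2046 + 885) = 1856963 + 2931 = 1859894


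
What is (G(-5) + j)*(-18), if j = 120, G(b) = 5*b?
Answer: -1710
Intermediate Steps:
(G(-5) + j)*(-18) = (5*(-5) + 120)*(-18) = (-25 + 120)*(-18) = 95*(-18) = -1710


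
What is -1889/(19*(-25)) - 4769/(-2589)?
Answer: 7155896/1229775 ≈ 5.8189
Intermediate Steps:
-1889/(19*(-25)) - 4769/(-2589) = -1889/(-475) - 4769*(-1/2589) = -1889*(-1/475) + 4769/2589 = 1889/475 + 4769/2589 = 7155896/1229775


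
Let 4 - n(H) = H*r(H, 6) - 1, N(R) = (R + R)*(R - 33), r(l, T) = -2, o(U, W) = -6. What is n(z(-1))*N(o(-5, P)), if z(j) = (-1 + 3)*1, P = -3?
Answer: 4212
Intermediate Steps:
N(R) = 2*R*(-33 + R) (N(R) = (2*R)*(-33 + R) = 2*R*(-33 + R))
z(j) = 2 (z(j) = 2*1 = 2)
n(H) = 5 + 2*H (n(H) = 4 - (H*(-2) - 1) = 4 - (-2*H - 1) = 4 - (-1 - 2*H) = 4 + (1 + 2*H) = 5 + 2*H)
n(z(-1))*N(o(-5, P)) = (5 + 2*2)*(2*(-6)*(-33 - 6)) = (5 + 4)*(2*(-6)*(-39)) = 9*468 = 4212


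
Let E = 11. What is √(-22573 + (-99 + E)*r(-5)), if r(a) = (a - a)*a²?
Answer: I*√22573 ≈ 150.24*I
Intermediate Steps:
r(a) = 0 (r(a) = 0*a² = 0)
√(-22573 + (-99 + E)*r(-5)) = √(-22573 + (-99 + 11)*0) = √(-22573 - 88*0) = √(-22573 + 0) = √(-22573) = I*√22573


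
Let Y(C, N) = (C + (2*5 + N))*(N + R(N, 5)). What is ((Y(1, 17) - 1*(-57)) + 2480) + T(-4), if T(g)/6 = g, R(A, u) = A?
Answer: 3465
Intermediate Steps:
Y(C, N) = 2*N*(10 + C + N) (Y(C, N) = (C + (2*5 + N))*(N + N) = (C + (10 + N))*(2*N) = (10 + C + N)*(2*N) = 2*N*(10 + C + N))
T(g) = 6*g
((Y(1, 17) - 1*(-57)) + 2480) + T(-4) = ((2*17*(10 + 1 + 17) - 1*(-57)) + 2480) + 6*(-4) = ((2*17*28 + 57) + 2480) - 24 = ((952 + 57) + 2480) - 24 = (1009 + 2480) - 24 = 3489 - 24 = 3465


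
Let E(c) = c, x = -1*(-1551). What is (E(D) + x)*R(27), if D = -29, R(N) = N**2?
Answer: 1109538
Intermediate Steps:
x = 1551
(E(D) + x)*R(27) = (-29 + 1551)*27**2 = 1522*729 = 1109538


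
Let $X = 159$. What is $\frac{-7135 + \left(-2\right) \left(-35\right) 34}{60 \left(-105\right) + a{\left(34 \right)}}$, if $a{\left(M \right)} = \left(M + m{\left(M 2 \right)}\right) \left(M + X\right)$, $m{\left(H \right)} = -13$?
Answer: $\frac{1585}{749} \approx 2.1162$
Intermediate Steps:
$a{\left(M \right)} = \left(-13 + M\right) \left(159 + M\right)$ ($a{\left(M \right)} = \left(M - 13\right) \left(M + 159\right) = \left(-13 + M\right) \left(159 + M\right)$)
$\frac{-7135 + \left(-2\right) \left(-35\right) 34}{60 \left(-105\right) + a{\left(34 \right)}} = \frac{-7135 + \left(-2\right) \left(-35\right) 34}{60 \left(-105\right) + \left(-2067 + 34^{2} + 146 \cdot 34\right)} = \frac{-7135 + 70 \cdot 34}{-6300 + \left(-2067 + 1156 + 4964\right)} = \frac{-7135 + 2380}{-6300 + 4053} = - \frac{4755}{-2247} = \left(-4755\right) \left(- \frac{1}{2247}\right) = \frac{1585}{749}$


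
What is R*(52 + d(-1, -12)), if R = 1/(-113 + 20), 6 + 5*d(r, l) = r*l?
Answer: -266/465 ≈ -0.57204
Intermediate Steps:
d(r, l) = -6/5 + l*r/5 (d(r, l) = -6/5 + (r*l)/5 = -6/5 + (l*r)/5 = -6/5 + l*r/5)
R = -1/93 (R = 1/(-93) = -1/93 ≈ -0.010753)
R*(52 + d(-1, -12)) = -(52 + (-6/5 + (⅕)*(-12)*(-1)))/93 = -(52 + (-6/5 + 12/5))/93 = -(52 + 6/5)/93 = -1/93*266/5 = -266/465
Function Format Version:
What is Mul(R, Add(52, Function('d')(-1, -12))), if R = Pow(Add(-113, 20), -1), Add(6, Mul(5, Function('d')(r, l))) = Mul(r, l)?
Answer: Rational(-266, 465) ≈ -0.57204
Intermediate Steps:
Function('d')(r, l) = Add(Rational(-6, 5), Mul(Rational(1, 5), l, r)) (Function('d')(r, l) = Add(Rational(-6, 5), Mul(Rational(1, 5), Mul(r, l))) = Add(Rational(-6, 5), Mul(Rational(1, 5), Mul(l, r))) = Add(Rational(-6, 5), Mul(Rational(1, 5), l, r)))
R = Rational(-1, 93) (R = Pow(-93, -1) = Rational(-1, 93) ≈ -0.010753)
Mul(R, Add(52, Function('d')(-1, -12))) = Mul(Rational(-1, 93), Add(52, Add(Rational(-6, 5), Mul(Rational(1, 5), -12, -1)))) = Mul(Rational(-1, 93), Add(52, Add(Rational(-6, 5), Rational(12, 5)))) = Mul(Rational(-1, 93), Add(52, Rational(6, 5))) = Mul(Rational(-1, 93), Rational(266, 5)) = Rational(-266, 465)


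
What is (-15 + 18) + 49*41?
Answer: 2012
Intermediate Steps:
(-15 + 18) + 49*41 = 3 + 2009 = 2012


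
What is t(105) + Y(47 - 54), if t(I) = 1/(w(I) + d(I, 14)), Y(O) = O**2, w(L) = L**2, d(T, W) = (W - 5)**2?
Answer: 544195/11106 ≈ 49.000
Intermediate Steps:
d(T, W) = (-5 + W)**2
t(I) = 1/(81 + I**2) (t(I) = 1/(I**2 + (-5 + 14)**2) = 1/(I**2 + 9**2) = 1/(I**2 + 81) = 1/(81 + I**2))
t(105) + Y(47 - 54) = 1/(81 + 105**2) + (47 - 54)**2 = 1/(81 + 11025) + (-7)**2 = 1/11106 + 49 = 544195/11106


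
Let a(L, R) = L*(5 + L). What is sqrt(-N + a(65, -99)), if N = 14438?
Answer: 4*I*sqrt(618) ≈ 99.438*I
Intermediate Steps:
sqrt(-N + a(65, -99)) = sqrt(-1*14438 + 65*(5 + 65)) = sqrt(-14438 + 65*70) = sqrt(-14438 + 4550) = sqrt(-9888) = 4*I*sqrt(618)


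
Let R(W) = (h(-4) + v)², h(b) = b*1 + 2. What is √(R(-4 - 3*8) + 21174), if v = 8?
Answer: √21210 ≈ 145.64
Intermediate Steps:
h(b) = 2 + b (h(b) = b + 2 = 2 + b)
R(W) = 36 (R(W) = ((2 - 4) + 8)² = (-2 + 8)² = 6² = 36)
√(R(-4 - 3*8) + 21174) = √(36 + 21174) = √21210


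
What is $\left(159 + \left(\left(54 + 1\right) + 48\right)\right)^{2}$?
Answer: $68644$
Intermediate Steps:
$\left(159 + \left(\left(54 + 1\right) + 48\right)\right)^{2} = \left(159 + \left(55 + 48\right)\right)^{2} = \left(159 + 103\right)^{2} = 262^{2} = 68644$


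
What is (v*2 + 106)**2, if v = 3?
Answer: 12544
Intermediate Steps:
(v*2 + 106)**2 = (3*2 + 106)**2 = (6 + 106)**2 = 112**2 = 12544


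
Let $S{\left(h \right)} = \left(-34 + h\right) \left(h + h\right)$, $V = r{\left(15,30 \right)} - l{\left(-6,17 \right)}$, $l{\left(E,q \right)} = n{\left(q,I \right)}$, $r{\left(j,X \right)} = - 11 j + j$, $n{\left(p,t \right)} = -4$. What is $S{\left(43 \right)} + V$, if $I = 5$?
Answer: $628$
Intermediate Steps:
$r{\left(j,X \right)} = - 10 j$
$l{\left(E,q \right)} = -4$
$V = -146$ ($V = \left(-10\right) 15 - -4 = -150 + 4 = -146$)
$S{\left(h \right)} = 2 h \left(-34 + h\right)$ ($S{\left(h \right)} = \left(-34 + h\right) 2 h = 2 h \left(-34 + h\right)$)
$S{\left(43 \right)} + V = 2 \cdot 43 \left(-34 + 43\right) - 146 = 2 \cdot 43 \cdot 9 - 146 = 774 - 146 = 628$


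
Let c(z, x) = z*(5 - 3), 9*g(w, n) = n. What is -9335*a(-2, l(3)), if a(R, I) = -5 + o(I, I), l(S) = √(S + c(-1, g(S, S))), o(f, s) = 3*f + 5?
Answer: -28005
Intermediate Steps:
g(w, n) = n/9
c(z, x) = 2*z (c(z, x) = z*2 = 2*z)
o(f, s) = 5 + 3*f
l(S) = √(-2 + S) (l(S) = √(S + 2*(-1)) = √(S - 2) = √(-2 + S))
a(R, I) = 3*I (a(R, I) = -5 + (5 + 3*I) = 3*I)
-9335*a(-2, l(3)) = -28005*√(-2 + 3) = -28005*√1 = -28005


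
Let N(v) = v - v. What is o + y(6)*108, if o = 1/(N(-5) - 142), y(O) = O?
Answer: 92015/142 ≈ 647.99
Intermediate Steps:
N(v) = 0
o = -1/142 (o = 1/(0 - 142) = 1/(-142) = -1/142 ≈ -0.0070423)
o + y(6)*108 = -1/142 + 6*108 = -1/142 + 648 = 92015/142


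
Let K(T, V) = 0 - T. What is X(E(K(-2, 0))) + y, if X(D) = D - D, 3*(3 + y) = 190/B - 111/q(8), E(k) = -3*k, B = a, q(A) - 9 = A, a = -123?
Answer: -35702/6273 ≈ -5.6914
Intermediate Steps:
K(T, V) = -T
q(A) = 9 + A
B = -123
y = -35702/6273 (y = -3 + (190/(-123) - 111/(9 + 8))/3 = -3 + (190*(-1/123) - 111/17)/3 = -3 + (-190/123 - 111*1/17)/3 = -3 + (-190/123 - 111/17)/3 = -3 + (1/3)*(-16883/2091) = -3 - 16883/6273 = -35702/6273 ≈ -5.6914)
X(D) = 0
X(E(K(-2, 0))) + y = 0 - 35702/6273 = -35702/6273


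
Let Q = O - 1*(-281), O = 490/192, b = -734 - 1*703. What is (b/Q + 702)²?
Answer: 359906050016100/740982841 ≈ 4.8571e+5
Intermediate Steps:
b = -1437 (b = -734 - 703 = -1437)
O = 245/96 (O = 490*(1/192) = 245/96 ≈ 2.5521)
Q = 27221/96 (Q = 245/96 - 1*(-281) = 245/96 + 281 = 27221/96 ≈ 283.55)
(b/Q + 702)² = (-1437/27221/96 + 702)² = (-1437*96/27221 + 702)² = (-137952/27221 + 702)² = (18971190/27221)² = 359906050016100/740982841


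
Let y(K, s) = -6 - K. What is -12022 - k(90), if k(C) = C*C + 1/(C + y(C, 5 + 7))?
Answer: -120731/6 ≈ -20122.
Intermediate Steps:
k(C) = -⅙ + C² (k(C) = C*C + 1/(C + (-6 - C)) = C² + 1/(-6) = C² - ⅙ = -⅙ + C²)
-12022 - k(90) = -12022 - (-⅙ + 90²) = -12022 - (-⅙ + 8100) = -12022 - 1*48599/6 = -12022 - 48599/6 = -120731/6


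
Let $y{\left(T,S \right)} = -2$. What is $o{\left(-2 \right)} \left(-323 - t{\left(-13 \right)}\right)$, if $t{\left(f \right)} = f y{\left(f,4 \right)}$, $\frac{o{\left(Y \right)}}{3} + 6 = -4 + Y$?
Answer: $12564$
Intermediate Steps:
$o{\left(Y \right)} = -30 + 3 Y$ ($o{\left(Y \right)} = -18 + 3 \left(-4 + Y\right) = -18 + \left(-12 + 3 Y\right) = -30 + 3 Y$)
$t{\left(f \right)} = - 2 f$ ($t{\left(f \right)} = f \left(-2\right) = - 2 f$)
$o{\left(-2 \right)} \left(-323 - t{\left(-13 \right)}\right) = \left(-30 + 3 \left(-2\right)\right) \left(-323 - \left(-2\right) \left(-13\right)\right) = \left(-30 - 6\right) \left(-323 - 26\right) = - 36 \left(-323 - 26\right) = \left(-36\right) \left(-349\right) = 12564$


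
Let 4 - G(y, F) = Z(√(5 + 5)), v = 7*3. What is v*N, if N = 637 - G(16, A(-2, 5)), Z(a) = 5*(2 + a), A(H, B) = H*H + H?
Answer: 13503 + 105*√10 ≈ 13835.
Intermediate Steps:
A(H, B) = H + H² (A(H, B) = H² + H = H + H²)
Z(a) = 10 + 5*a
v = 21
G(y, F) = -6 - 5*√10 (G(y, F) = 4 - (10 + 5*√(5 + 5)) = 4 - (10 + 5*√10) = 4 + (-10 - 5*√10) = -6 - 5*√10)
N = 643 + 5*√10 (N = 637 - (-6 - 5*√10) = 637 + (6 + 5*√10) = 643 + 5*√10 ≈ 658.81)
v*N = 21*(643 + 5*√10) = 13503 + 105*√10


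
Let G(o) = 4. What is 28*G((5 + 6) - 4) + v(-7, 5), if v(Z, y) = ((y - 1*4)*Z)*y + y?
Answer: 82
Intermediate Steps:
v(Z, y) = y + Z*y*(-4 + y) (v(Z, y) = ((y - 4)*Z)*y + y = ((-4 + y)*Z)*y + y = (Z*(-4 + y))*y + y = Z*y*(-4 + y) + y = y + Z*y*(-4 + y))
28*G((5 + 6) - 4) + v(-7, 5) = 28*4 + 5*(1 - 4*(-7) - 7*5) = 112 + 5*(1 + 28 - 35) = 112 + 5*(-6) = 112 - 30 = 82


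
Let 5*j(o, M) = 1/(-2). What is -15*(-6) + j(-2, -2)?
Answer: 899/10 ≈ 89.900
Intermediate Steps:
j(o, M) = -⅒ (j(o, M) = (1/(-2))/5 = (1*(-½))/5 = (⅕)*(-½) = -⅒)
-15*(-6) + j(-2, -2) = -15*(-6) - ⅒ = 90 - ⅒ = 899/10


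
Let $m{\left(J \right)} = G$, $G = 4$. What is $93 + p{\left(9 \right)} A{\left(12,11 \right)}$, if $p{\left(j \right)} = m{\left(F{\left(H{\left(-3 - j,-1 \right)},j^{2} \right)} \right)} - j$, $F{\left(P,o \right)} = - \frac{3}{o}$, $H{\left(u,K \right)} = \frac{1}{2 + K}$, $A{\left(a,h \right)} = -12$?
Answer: $153$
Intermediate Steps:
$m{\left(J \right)} = 4$
$p{\left(j \right)} = 4 - j$
$93 + p{\left(9 \right)} A{\left(12,11 \right)} = 93 + \left(4 - 9\right) \left(-12\right) = 93 - -60 = 93 + 60 = 153$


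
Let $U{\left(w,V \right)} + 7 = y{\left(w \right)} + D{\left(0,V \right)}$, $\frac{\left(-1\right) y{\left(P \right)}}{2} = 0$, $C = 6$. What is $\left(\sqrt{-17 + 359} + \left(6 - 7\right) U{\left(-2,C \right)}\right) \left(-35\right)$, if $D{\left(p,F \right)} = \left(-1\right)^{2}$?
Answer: $-210 - 105 \sqrt{38} \approx -857.26$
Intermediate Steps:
$D{\left(p,F \right)} = 1$
$y{\left(P \right)} = 0$ ($y{\left(P \right)} = \left(-2\right) 0 = 0$)
$U{\left(w,V \right)} = -6$ ($U{\left(w,V \right)} = -7 + \left(0 + 1\right) = -7 + 1 = -6$)
$\left(\sqrt{-17 + 359} + \left(6 - 7\right) U{\left(-2,C \right)}\right) \left(-35\right) = \left(\sqrt{-17 + 359} + \left(6 - 7\right) \left(-6\right)\right) \left(-35\right) = \left(\sqrt{342} - -6\right) \left(-35\right) = \left(3 \sqrt{38} + 6\right) \left(-35\right) = \left(6 + 3 \sqrt{38}\right) \left(-35\right) = -210 - 105 \sqrt{38}$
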